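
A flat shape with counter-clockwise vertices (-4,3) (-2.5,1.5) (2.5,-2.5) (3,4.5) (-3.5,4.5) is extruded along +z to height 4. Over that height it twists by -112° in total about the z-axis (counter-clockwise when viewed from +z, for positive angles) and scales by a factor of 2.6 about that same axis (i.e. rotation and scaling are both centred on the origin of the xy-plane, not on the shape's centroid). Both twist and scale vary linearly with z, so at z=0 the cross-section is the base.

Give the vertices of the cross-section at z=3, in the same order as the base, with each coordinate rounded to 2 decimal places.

Cross-section at z=3: (5.64,9.44) (2.71,5.81) (-4.89,-6.04) (10.54,-5.53) (9.04,8.69)

t = z/height = 3/4 = 0.75
s = 1 + (scale-1)·z/height = 1 + (2.6-1)·3/4 = 2.200000
θ = twist·z/height = -112°·3/4 = -84.0000° = -1.466077 rad
cos θ = 0.104528, sin θ = -0.994522 (intermediates below are computed at full precision and shown rounded to 5 d.p.)
v1: (-4,3) → rotate → (2.56545,4.29167) → ×s → (5.64399,9.44168) → (5.64,9.44)
v2: (-2.5,1.5) → rotate → (1.23046,2.64310) → ×s → (2.70702,5.81481) → (2.71,5.81)
v3: (2.5,-2.5) → rotate → (-2.22498,-2.74763) → ×s → (-4.89496,-6.04478) → (-4.89,-6.04)
v4: (3,4.5) → rotate → (4.78893,-2.51319) → ×s → (10.53565,-5.52901) → (10.54,-5.53)
v5: (-3.5,4.5) → rotate → (4.10950,3.95120) → ×s → (9.04090,8.69265) → (9.04,8.69)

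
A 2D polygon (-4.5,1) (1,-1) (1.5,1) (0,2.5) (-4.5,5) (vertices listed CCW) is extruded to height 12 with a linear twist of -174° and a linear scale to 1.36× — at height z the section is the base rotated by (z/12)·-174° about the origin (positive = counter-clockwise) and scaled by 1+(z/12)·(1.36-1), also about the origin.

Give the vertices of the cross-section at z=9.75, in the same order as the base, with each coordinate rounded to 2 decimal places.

Cross-section at z=9.75: (5.35,2.62) (-1.82,0.20) (-0.71,-2.22) (2.02,-2.52) (8.58,-1.42)

t = z/height = 9.75/12 = 0.8125
s = 1 + (scale-1)·z/height = 1 + (1.36-1)·9.75/12 = 1.292500
θ = twist·z/height = -174°·9.75/12 = -141.3750° = -2.467459 rad
cos θ = -0.781248, sin θ = -0.624221 (intermediates below are computed at full precision and shown rounded to 5 d.p.)
v1: (-4.5,1) → rotate → (4.13984,2.02774) → ×s → (5.35074,2.62086) → (5.35,2.62)
v2: (1,-1) → rotate → (-1.40547,0.15703) → ×s → (-1.81657,0.20296) → (-1.82,0.20)
v3: (1.5,1) → rotate → (-0.54765,-1.71758) → ×s → (-0.70784,-2.21997) → (-0.71,-2.22)
v4: (0,2.5) → rotate → (1.56055,-1.95312) → ×s → (2.01701,-2.52441) → (2.02,-2.52)
v5: (-4.5,5) → rotate → (6.63672,-1.09725) → ×s → (8.57796,-1.41819) → (8.58,-1.42)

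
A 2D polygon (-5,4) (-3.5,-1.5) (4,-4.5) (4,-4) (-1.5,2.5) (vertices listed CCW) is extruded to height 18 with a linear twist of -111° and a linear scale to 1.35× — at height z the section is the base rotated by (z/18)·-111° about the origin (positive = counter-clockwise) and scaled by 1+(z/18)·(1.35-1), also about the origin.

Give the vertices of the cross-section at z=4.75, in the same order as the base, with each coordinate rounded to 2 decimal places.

t = z/height = 4.75/18 = 0.263889
s = 1 + (scale-1)·z/height = 1 + (1.35-1)·4.75/18 = 1.092361
θ = twist·z/height = -111°·4.75/18 = -29.2917° = -0.511236 rad
cos θ = 0.872140, sin θ = -0.489256 (intermediates below are computed at full precision and shown rounded to 5 d.p.)
v1: (-5,4) → rotate → (-2.40368,5.93484) → ×s → (-2.62569,6.48299) → (-2.63,6.48)
v2: (-3.5,-1.5) → rotate → (-3.78637,0.40418) → ×s → (-4.13609,0.44151) → (-4.14,0.44)
v3: (4,-4.5) → rotate → (1.28691,-5.88165) → ×s → (1.40577,-6.42489) → (1.41,-6.42)
v4: (4,-4) → rotate → (1.53154,-5.44558) → ×s → (1.67299,-5.94854) → (1.67,-5.95)
v5: (-1.5,2.5) → rotate → (-0.08507,2.91423) → ×s → (-0.09293,3.18340) → (-0.09,3.18)

Cross-section at z=4.75: (-2.63,6.48) (-4.14,0.44) (1.41,-6.42) (1.67,-5.95) (-0.09,3.18)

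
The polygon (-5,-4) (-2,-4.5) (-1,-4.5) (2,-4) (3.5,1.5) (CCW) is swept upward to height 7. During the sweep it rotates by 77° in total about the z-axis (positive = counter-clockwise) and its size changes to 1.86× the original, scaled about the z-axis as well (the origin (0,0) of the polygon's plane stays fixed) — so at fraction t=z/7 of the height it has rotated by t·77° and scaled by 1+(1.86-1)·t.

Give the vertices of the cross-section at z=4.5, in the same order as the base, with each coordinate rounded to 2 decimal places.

t = z/height = 4.5/7 = 0.642857
s = 1 + (scale-1)·z/height = 1 + (1.86-1)·4.5/7 = 1.552857
θ = twist·z/height = 77°·4.5/7 = 49.5000° = 0.863938 rad
cos θ = 0.649448, sin θ = 0.760406 (intermediates below are computed at full precision and shown rounded to 5 d.p.)
v1: (-5,-4) → rotate → (-0.20562,-6.39982) → ×s → (-0.31929,-9.93801) → (-0.32,-9.94)
v2: (-2,-4.5) → rotate → (2.12293,-4.44333) → ×s → (3.29661,-6.89985) → (3.30,-6.90)
v3: (-1,-4.5) → rotate → (2.77238,-3.68292) → ×s → (4.30511,-5.71905) → (4.31,-5.72)
v4: (2,-4) → rotate → (4.34052,-1.07698) → ×s → (6.74021,-1.67240) → (6.74,-1.67)
v5: (3.5,1.5) → rotate → (1.13246,3.63559) → ×s → (1.75855,5.64556) → (1.76,5.65)

Cross-section at z=4.5: (-0.32,-9.94) (3.30,-6.90) (4.31,-5.72) (6.74,-1.67) (1.76,5.65)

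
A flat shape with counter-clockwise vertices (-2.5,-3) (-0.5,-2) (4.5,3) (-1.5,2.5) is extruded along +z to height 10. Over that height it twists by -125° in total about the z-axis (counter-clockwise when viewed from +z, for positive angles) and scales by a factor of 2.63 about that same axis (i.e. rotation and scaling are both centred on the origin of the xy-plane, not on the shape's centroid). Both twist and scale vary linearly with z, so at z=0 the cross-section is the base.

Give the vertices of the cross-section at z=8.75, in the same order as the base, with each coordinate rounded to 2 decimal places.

Cross-section at z=8.75: (-4.85,8.14) (-4.18,2.75) (3.24,-12.71) (6.93,1.42)

t = z/height = 8.75/10 = 0.875
s = 1 + (scale-1)·z/height = 1 + (2.63-1)·8.75/10 = 2.426250
θ = twist·z/height = -125°·8.75/10 = -109.3750° = -1.908954 rad
cos θ = -0.331750, sin θ = -0.943368 (intermediates below are computed at full precision and shown rounded to 5 d.p.)
v1: (-2.5,-3) → rotate → (-2.00073,3.35367) → ×s → (-4.85427,8.13684) → (-4.85,8.14)
v2: (-0.5,-2) → rotate → (-1.72086,1.13518) → ×s → (-4.17524,2.75424) → (-4.18,2.75)
v3: (4.5,3) → rotate → (1.33723,-5.24040) → ×s → (3.24445,-12.71453) → (3.24,-12.71)
v4: (-1.5,2.5) → rotate → (2.85604,0.58568) → ×s → (6.92947,1.42100) → (6.93,1.42)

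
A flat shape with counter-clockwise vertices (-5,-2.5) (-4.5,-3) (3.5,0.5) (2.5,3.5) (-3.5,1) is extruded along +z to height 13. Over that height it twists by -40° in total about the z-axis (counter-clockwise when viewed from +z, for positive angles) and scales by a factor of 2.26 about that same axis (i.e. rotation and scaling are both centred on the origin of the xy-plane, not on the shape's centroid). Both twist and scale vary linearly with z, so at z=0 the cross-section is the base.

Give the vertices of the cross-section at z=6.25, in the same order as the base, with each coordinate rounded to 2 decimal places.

t = z/height = 6.25/13 = 0.480769
s = 1 + (scale-1)·z/height = 1 + (2.26-1)·6.25/13 = 1.605769
θ = twist·z/height = -40°·6.25/13 = -19.2308° = -0.335640 rad
cos θ = 0.944200, sin θ = -0.329374 (intermediates below are computed at full precision and shown rounded to 5 d.p.)
v1: (-5,-2.5) → rotate → (-5.54443,-0.71363) → ×s → (-8.90308,-1.14593) → (-8.90,-1.15)
v2: (-4.5,-3) → rotate → (-5.23702,-1.35042) → ×s → (-8.40944,-2.16846) → (-8.41,-2.17)
v3: (3.5,0.5) → rotate → (3.46939,-0.68071) → ×s → (5.57103,-1.09306) → (5.57,-1.09)
v4: (2.5,3.5) → rotate → (3.51331,2.48126) → ×s → (5.64156,3.98434) → (5.64,3.98)
v5: (-3.5,1) → rotate → (-2.97532,2.09701) → ×s → (-4.77769,3.36731) → (-4.78,3.37)

Cross-section at z=6.25: (-8.90,-1.15) (-8.41,-2.17) (5.57,-1.09) (5.64,3.98) (-4.78,3.37)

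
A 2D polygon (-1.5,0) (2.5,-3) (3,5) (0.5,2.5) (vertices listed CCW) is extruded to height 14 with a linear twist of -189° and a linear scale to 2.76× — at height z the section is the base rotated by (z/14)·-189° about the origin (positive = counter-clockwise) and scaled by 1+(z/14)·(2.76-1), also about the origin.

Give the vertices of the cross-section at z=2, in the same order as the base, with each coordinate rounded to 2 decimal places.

Cross-section at z=2: (-1.67,0.85) (1.08,-4.77) (6.19,3.87) (1.98,2.50)

t = z/height = 2/14 = 0.142857
s = 1 + (scale-1)·z/height = 1 + (2.76-1)·2/14 = 1.251429
θ = twist·z/height = -189°·2/14 = -27.0000° = -0.471239 rad
cos θ = 0.891007, sin θ = -0.453990 (intermediates below are computed at full precision and shown rounded to 5 d.p.)
v1: (-1.5,0) → rotate → (-1.33651,0.68099) → ×s → (-1.67255,0.85221) → (-1.67,0.85)
v2: (2.5,-3) → rotate → (0.86554,-3.80800) → ×s → (1.08317,-4.76543) → (1.08,-4.77)
v3: (3,5) → rotate → (4.94297,3.09306) → ×s → (6.18578,3.87075) → (6.19,3.87)
v4: (0.5,2.5) → rotate → (1.58048,2.00052) → ×s → (1.97786,2.50351) → (1.98,2.50)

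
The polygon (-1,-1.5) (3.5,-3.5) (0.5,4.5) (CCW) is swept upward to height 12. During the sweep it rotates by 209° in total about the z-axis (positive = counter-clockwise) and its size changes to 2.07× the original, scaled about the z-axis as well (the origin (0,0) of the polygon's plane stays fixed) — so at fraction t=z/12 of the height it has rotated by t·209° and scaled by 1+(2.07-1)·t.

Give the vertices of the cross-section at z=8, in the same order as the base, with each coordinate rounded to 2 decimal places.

Cross-section at z=8: (2.97,0.83) (-0.64,8.46) (-5.67,-5.29)

t = z/height = 8/12 = 0.666667
s = 1 + (scale-1)·z/height = 1 + (2.07-1)·8/12 = 1.713333
θ = twist·z/height = 209°·8/12 = 139.3333° = 2.431825 rad
cos θ = -0.758514, sin θ = 0.651657 (intermediates below are computed at full precision and shown rounded to 5 d.p.)
v1: (-1,-1.5) → rotate → (1.73600,0.48611) → ×s → (2.97435,0.83287) → (2.97,0.83)
v2: (3.5,-3.5) → rotate → (-0.37400,4.93560) → ×s → (-0.64078,8.45632) → (-0.64,8.46)
v3: (0.5,4.5) → rotate → (-3.31171,-3.08748) → ×s → (-5.67407,-5.28989) → (-5.67,-5.29)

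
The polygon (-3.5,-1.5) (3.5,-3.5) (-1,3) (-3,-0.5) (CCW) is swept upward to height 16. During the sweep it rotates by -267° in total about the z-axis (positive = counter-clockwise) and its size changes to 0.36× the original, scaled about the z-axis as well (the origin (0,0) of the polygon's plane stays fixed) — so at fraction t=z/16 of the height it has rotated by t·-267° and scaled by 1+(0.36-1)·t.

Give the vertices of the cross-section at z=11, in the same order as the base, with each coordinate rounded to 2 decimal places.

t = z/height = 11/16 = 0.6875
s = 1 + (scale-1)·z/height = 1 + (0.36-1)·11/16 = 0.560000
θ = twist·z/height = -267°·11/16 = -183.5625° = -3.203770 rad
cos θ = -0.998068, sin θ = 0.062137 (intermediates below are computed at full precision and shown rounded to 5 d.p.)
v1: (-3.5,-1.5) → rotate → (3.58644,1.27962) → ×s → (2.00841,0.71659) → (2.01,0.72)
v2: (3.5,-3.5) → rotate → (-3.27576,3.71072) → ×s → (-1.83442,2.07800) → (-1.83,2.08)
v3: (-1,3) → rotate → (0.81166,-3.05634) → ×s → (0.45453,-1.71155) → (0.45,-1.71)
v4: (-3,-0.5) → rotate → (3.02527,0.31262) → ×s → (1.69415,0.17507) → (1.69,0.18)

Cross-section at z=11: (2.01,0.72) (-1.83,2.08) (0.45,-1.71) (1.69,0.18)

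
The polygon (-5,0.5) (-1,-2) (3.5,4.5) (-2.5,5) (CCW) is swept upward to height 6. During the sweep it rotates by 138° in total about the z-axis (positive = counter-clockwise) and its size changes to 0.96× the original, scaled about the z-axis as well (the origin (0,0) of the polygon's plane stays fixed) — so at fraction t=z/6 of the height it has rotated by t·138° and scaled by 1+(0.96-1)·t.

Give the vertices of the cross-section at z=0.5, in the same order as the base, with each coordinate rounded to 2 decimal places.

t = z/height = 0.5/6 = 0.0833333
s = 1 + (scale-1)·z/height = 1 + (0.96-1)·0.5/6 = 0.996667
θ = twist·z/height = 138°·0.5/6 = 11.5000° = 0.200713 rad
cos θ = 0.979925, sin θ = 0.199368 (intermediates below are computed at full precision and shown rounded to 5 d.p.)
v1: (-5,0.5) → rotate → (-4.99931,-0.50688) → ×s → (-4.98264,-0.50519) → (-4.98,-0.51)
v2: (-1,-2) → rotate → (-0.58119,-2.15922) → ×s → (-0.57925,-2.15202) → (-0.58,-2.15)
v3: (3.5,4.5) → rotate → (2.53258,5.10745) → ×s → (2.52414,5.09042) → (2.52,5.09)
v4: (-2.5,5) → rotate → (-3.44665,4.40120) → ×s → (-3.43516,4.38653) → (-3.44,4.39)

Cross-section at z=0.5: (-4.98,-0.51) (-0.58,-2.15) (2.52,5.09) (-3.44,4.39)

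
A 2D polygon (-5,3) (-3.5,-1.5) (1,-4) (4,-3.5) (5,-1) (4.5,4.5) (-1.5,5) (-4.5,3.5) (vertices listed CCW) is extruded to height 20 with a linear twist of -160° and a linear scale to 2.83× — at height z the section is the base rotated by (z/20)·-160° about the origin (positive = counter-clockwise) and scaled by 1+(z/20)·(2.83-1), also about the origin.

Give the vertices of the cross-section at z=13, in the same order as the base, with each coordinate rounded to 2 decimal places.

Cross-section at z=13: (9.02,9.03) (-1.33,8.23) (-9.03,-0.01) (-9.55,-6.64) (-4.77,-10.09) (7.18,-11.94) (11.42,0.54) (9.82,7.71)

t = z/height = 13/20 = 0.65
s = 1 + (scale-1)·z/height = 1 + (2.83-1)·13/20 = 2.189500
θ = twist·z/height = -160°·13/20 = -104.0000° = -1.815142 rad
cos θ = -0.241922, sin θ = -0.970296 (intermediates below are computed at full precision and shown rounded to 5 d.p.)
v1: (-5,3) → rotate → (4.12050,4.12571) → ×s → (9.02183,9.03325) → (9.02,9.03)
v2: (-3.5,-1.5) → rotate → (-0.60872,3.75892) → ×s → (-1.33279,8.23015) → (-1.33,8.23)
v3: (1,-4) → rotate → (-4.12310,-0.00261) → ×s → (-9.02754,-0.00571) → (-9.03,-0.01)
v4: (4,-3.5) → rotate → (-4.36372,-3.03446) → ×s → (-9.55437,-6.64394) → (-9.55,-6.64)
v5: (5,-1) → rotate → (-2.17991,-4.60956) → ×s → (-4.77290,-10.09262) → (-4.77,-10.09)
v6: (4.5,4.5) → rotate → (3.27768,-5.45498) → ×s → (7.17649,-11.94368) → (7.18,-11.94)
v7: (-1.5,5) → rotate → (5.21436,0.24583) → ×s → (11.41684,0.53825) → (11.42,0.54)
v8: (-4.5,3.5) → rotate → (4.48468,3.51960) → ×s → (9.81921,7.70617) → (9.82,7.71)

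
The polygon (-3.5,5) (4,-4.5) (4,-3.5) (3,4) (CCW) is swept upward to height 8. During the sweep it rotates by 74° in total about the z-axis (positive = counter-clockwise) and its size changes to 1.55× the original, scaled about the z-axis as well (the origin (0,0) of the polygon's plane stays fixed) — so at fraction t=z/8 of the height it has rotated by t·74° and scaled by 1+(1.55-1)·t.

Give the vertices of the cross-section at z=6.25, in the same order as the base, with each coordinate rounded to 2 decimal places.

Cross-section at z=6.25: (-8.72,-0.43) (8.49,1.41) (7.28,2.17) (-2.56,6.68)

t = z/height = 6.25/8 = 0.78125
s = 1 + (scale-1)·z/height = 1 + (1.55-1)·6.25/8 = 1.429688
θ = twist·z/height = 74°·6.25/8 = 57.8125° = 1.009018 rad
cos θ = 0.532692, sin θ = 0.846309 (intermediates below are computed at full precision and shown rounded to 5 d.p.)
v1: (-3.5,5) → rotate → (-6.09597,-0.29862) → ×s → (-8.71533,-0.42694) → (-8.72,-0.43)
v2: (4,-4.5) → rotate → (5.93916,0.98813) → ×s → (8.49114,1.41271) → (8.49,1.41)
v3: (4,-3.5) → rotate → (5.09285,1.52082) → ×s → (7.28118,2.17429) → (7.28,2.17)
v4: (3,4) → rotate → (-1.78716,4.66969) → ×s → (-2.55508,6.67620) → (-2.56,6.68)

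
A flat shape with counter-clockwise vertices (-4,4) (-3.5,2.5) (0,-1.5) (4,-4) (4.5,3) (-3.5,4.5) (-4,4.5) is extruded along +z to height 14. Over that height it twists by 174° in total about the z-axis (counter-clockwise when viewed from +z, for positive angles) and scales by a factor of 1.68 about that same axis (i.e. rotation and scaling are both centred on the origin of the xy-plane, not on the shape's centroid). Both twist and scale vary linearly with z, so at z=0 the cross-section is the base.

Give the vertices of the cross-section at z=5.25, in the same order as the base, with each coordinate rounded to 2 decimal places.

t = z/height = 5.25/14 = 0.375
s = 1 + (scale-1)·z/height = 1 + (1.68-1)·5.25/14 = 1.255000
θ = twist·z/height = 174°·5.25/14 = 65.2500° = 1.138827 rad
cos θ = 0.418660, sin θ = 0.908143 (intermediates below are computed at full precision and shown rounded to 5 d.p.)
v1: (-4,4) → rotate → (-5.30721,-1.95793) → ×s → (-6.66055,-2.45721) → (-6.66,-2.46)
v2: (-3.5,2.5) → rotate → (-3.73567,-2.13185) → ×s → (-4.68826,-2.67547) → (-4.69,-2.68)
v3: (0,-1.5) → rotate → (1.36221,-0.62799) → ×s → (1.70958,-0.78813) → (1.71,-0.79)
v4: (4,-4) → rotate → (5.30721,1.95793) → ×s → (6.66055,2.45721) → (6.66,2.46)
v5: (4.5,3) → rotate → (-0.84046,5.34262) → ×s → (-1.05478,6.70499) → (-1.05,6.70)
v6: (-3.5,4.5) → rotate → (-5.55195,-1.29453) → ×s → (-6.96770,-1.62464) → (-6.97,-1.62)
v7: (-4,4.5) → rotate → (-5.76128,-1.74860) → ×s → (-7.23041,-2.19450) → (-7.23,-2.19)

Cross-section at z=5.25: (-6.66,-2.46) (-4.69,-2.68) (1.71,-0.79) (6.66,2.46) (-1.05,6.70) (-6.97,-1.62) (-7.23,-2.19)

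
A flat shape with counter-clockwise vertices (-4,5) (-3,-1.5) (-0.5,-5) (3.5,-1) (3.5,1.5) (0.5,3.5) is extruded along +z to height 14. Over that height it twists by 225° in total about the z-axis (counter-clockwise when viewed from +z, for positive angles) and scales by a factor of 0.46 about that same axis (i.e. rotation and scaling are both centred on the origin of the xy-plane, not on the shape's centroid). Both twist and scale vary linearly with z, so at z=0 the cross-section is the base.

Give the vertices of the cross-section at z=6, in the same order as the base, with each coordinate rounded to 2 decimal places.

t = z/height = 6/14 = 0.428571
s = 1 + (scale-1)·z/height = 1 + (0.46-1)·6/14 = 0.768571
θ = twist·z/height = 225°·6/14 = 96.4286° = 1.682996 rad
cos θ = -0.111964, sin θ = 0.993712 (intermediates below are computed at full precision and shown rounded to 5 d.p.)
v1: (-4,5) → rotate → (-4.52070,-4.53467) → ×s → (-3.47448,-3.48522) → (-3.47,-3.49)
v2: (-3,-1.5) → rotate → (1.82646,-2.81319) → ×s → (1.40377,-2.16214) → (1.40,-2.16)
v3: (-0.5,-5) → rotate → (5.02454,0.06297) → ×s → (3.86172,0.04839) → (3.86,0.05)
v4: (3.5,-1) → rotate → (0.60184,3.58996) → ×s → (0.46255,2.75914) → (0.46,2.76)
v5: (3.5,1.5) → rotate → (-1.88244,3.31005) → ×s → (-1.44679,2.54401) → (-1.45,2.54)
v6: (0.5,3.5) → rotate → (-3.53397,0.10498) → ×s → (-2.71611,0.08068) → (-2.72,0.08)

Cross-section at z=6: (-3.47,-3.49) (1.40,-2.16) (3.86,0.05) (0.46,2.76) (-1.45,2.54) (-2.72,0.08)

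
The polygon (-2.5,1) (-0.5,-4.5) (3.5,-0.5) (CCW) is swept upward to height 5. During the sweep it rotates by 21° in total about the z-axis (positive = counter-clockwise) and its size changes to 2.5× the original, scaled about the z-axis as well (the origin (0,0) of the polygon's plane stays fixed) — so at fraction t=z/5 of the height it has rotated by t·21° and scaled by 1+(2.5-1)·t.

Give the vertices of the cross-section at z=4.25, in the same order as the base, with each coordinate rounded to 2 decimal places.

t = z/height = 4.25/5 = 0.85
s = 1 + (scale-1)·z/height = 1 + (2.5-1)·4.25/5 = 2.275000
θ = twist·z/height = 21°·4.25/5 = 17.8500° = 0.311541 rad
cos θ = 0.951862, sin θ = 0.306526 (intermediates below are computed at full precision and shown rounded to 5 d.p.)
v1: (-2.5,1) → rotate → (-2.68618,0.18555) → ×s → (-6.11106,0.42212) → (-6.11,0.42)
v2: (-0.5,-4.5) → rotate → (0.90344,-4.43664) → ×s → (2.05532,-10.09336) → (2.06,-10.09)
v3: (3.5,-0.5) → rotate → (3.48478,0.59691) → ×s → (7.92788,1.35797) → (7.93,1.36)

Cross-section at z=4.25: (-6.11,0.42) (2.06,-10.09) (7.93,1.36)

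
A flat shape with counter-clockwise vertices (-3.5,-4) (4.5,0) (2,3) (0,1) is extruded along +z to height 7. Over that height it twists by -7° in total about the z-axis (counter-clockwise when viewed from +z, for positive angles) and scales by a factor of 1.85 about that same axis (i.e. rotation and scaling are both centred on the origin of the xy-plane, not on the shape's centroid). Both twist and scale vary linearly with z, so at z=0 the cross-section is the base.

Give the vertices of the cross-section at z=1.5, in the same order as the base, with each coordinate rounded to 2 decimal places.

t = z/height = 1.5/7 = 0.214286
s = 1 + (scale-1)·z/height = 1 + (1.85-1)·1.5/7 = 1.182143
θ = twist·z/height = -7°·1.5/7 = -1.5000° = -0.026180 rad
cos θ = 0.999657, sin θ = -0.026177 (intermediates below are computed at full precision and shown rounded to 5 d.p.)
v1: (-3.5,-4) → rotate → (-3.60351,-3.90701) → ×s → (-4.25986,-4.61864) → (-4.26,-4.62)
v2: (4.5,0) → rotate → (4.49846,-0.11780) → ×s → (5.31782,-0.13925) → (5.32,-0.14)
v3: (2,3) → rotate → (2.07785,2.94662) → ×s → (2.45631,3.48332) → (2.46,3.48)
v4: (0,1) → rotate → (0.02618,0.99966) → ×s → (0.03094,1.18174) → (0.03,1.18)

Cross-section at z=1.5: (-4.26,-4.62) (5.32,-0.14) (2.46,3.48) (0.03,1.18)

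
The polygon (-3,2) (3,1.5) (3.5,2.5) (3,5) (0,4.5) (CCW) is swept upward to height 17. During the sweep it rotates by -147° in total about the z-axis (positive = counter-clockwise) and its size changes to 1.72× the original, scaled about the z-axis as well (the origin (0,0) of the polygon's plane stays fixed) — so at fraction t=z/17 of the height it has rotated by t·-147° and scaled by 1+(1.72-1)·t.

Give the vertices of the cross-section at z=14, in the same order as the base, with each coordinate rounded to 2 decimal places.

Cross-section at z=14: (5.19,2.45) (-0.42,-5.33) (0.54,-6.83) (4.36,-8.20) (6.14,-3.70)

t = z/height = 14/17 = 0.823529
s = 1 + (scale-1)·z/height = 1 + (1.72-1)·14/17 = 1.592941
θ = twist·z/height = -147°·14/17 = -121.0588° = -2.112875 rad
cos θ = -0.515918, sin θ = -0.856638 (intermediates below are computed at full precision and shown rounded to 5 d.p.)
v1: (-3,2) → rotate → (3.26103,1.53808) → ×s → (5.19463,2.45007) → (5.19,2.45)
v2: (3,1.5) → rotate → (-0.26280,-3.34379) → ×s → (-0.41862,-5.32646) → (-0.42,-5.33)
v3: (3.5,2.5) → rotate → (0.33588,-4.28803) → ×s → (0.53504,-6.83058) → (0.54,-6.83)
v4: (3,5) → rotate → (2.73544,-5.14950) → ×s → (4.35739,-8.20286) → (4.36,-8.20)
v5: (0,4.5) → rotate → (3.85487,-2.32163) → ×s → (6.14058,-3.69822) → (6.14,-3.70)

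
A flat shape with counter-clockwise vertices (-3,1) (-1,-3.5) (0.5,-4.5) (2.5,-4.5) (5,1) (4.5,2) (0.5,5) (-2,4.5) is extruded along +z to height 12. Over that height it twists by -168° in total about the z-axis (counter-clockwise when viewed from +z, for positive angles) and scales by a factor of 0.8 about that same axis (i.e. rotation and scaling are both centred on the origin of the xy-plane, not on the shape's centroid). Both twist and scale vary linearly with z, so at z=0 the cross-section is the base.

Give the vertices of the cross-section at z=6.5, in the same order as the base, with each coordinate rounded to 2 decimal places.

t = z/height = 6.5/12 = 0.541667
s = 1 + (scale-1)·z/height = 1 + (0.8-1)·6.5/12 = 0.891667
θ = twist·z/height = -168°·6.5/12 = -91.0000° = -1.588250 rad
cos θ = -0.017452, sin θ = -0.999848 (intermediates below are computed at full precision and shown rounded to 5 d.p.)
v1: (-3,1) → rotate → (1.05220,2.98209) → ×s → (0.93822,2.65903) → (0.94,2.66)
v2: (-1,-3.5) → rotate → (-3.48201,1.06093) → ×s → (-3.10480,0.94600) → (-3.10,0.95)
v3: (0.5,-4.5) → rotate → (-4.50804,-0.42139) → ×s → (-4.01967,-0.37574) → (-4.02,-0.38)
v4: (2.5,-4.5) → rotate → (-4.54295,-2.42108) → ×s → (-4.05079,-2.15880) → (-4.05,-2.16)
v5: (5,1) → rotate → (0.91259,-5.01669) → ×s → (0.81372,-4.47322) → (0.81,-4.47)
v6: (4.5,2) → rotate → (1.92116,-4.53422) → ×s → (1.71303,-4.04301) → (1.71,-4.04)
v7: (0.5,5) → rotate → (4.99051,-0.58719) → ×s → (4.44987,-0.52357) → (4.45,-0.52)
v8: (-2,4.5) → rotate → (4.53422,1.92116) → ×s → (4.04301,1.71303) → (4.04,1.71)

Cross-section at z=6.5: (0.94,2.66) (-3.10,0.95) (-4.02,-0.38) (-4.05,-2.16) (0.81,-4.47) (1.71,-4.04) (4.45,-0.52) (4.04,1.71)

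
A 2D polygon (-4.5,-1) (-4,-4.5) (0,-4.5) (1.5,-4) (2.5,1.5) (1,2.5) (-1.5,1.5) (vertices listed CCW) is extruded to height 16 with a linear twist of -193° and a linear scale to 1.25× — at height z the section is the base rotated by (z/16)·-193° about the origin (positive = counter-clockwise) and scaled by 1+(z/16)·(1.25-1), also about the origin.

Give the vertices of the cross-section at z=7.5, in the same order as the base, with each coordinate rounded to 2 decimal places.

t = z/height = 7.5/16 = 0.46875
s = 1 + (scale-1)·z/height = 1 + (1.25-1)·7.5/16 = 1.117188
θ = twist·z/height = -193°·7.5/16 = -90.4688° = -1.578978 rad
cos θ = -0.008181, sin θ = -0.999967 (intermediates below are computed at full precision and shown rounded to 5 d.p.)
v1: (-4.5,-1) → rotate → (-0.96315,4.50803) → ×s → (-1.07602,5.03632) → (-1.08,5.04)
v2: (-4,-4.5) → rotate → (-4.46712,4.03668) → ×s → (-4.99062,4.50973) → (-4.99,4.51)
v3: (0,-4.5) → rotate → (-4.49985,0.03682) → ×s → (-5.02718,0.04113) → (-5.03,0.04)
v4: (1.5,-4) → rotate → (-4.01214,-1.46723) → ×s → (-4.48231,-1.63917) → (-4.48,-1.64)
v5: (2.5,1.5) → rotate → (1.47950,-2.51219) → ×s → (1.65288,-2.80659) → (1.65,-2.81)
v6: (1,2.5) → rotate → (2.49174,-1.02042) → ×s → (2.78374,-1.14000) → (2.78,-1.14)
v7: (-1.5,1.5) → rotate → (1.51222,1.48768) → ×s → (1.68943,1.66202) → (1.69,1.66)

Cross-section at z=7.5: (-1.08,5.04) (-4.99,4.51) (-5.03,0.04) (-4.48,-1.64) (1.65,-2.81) (2.78,-1.14) (1.69,1.66)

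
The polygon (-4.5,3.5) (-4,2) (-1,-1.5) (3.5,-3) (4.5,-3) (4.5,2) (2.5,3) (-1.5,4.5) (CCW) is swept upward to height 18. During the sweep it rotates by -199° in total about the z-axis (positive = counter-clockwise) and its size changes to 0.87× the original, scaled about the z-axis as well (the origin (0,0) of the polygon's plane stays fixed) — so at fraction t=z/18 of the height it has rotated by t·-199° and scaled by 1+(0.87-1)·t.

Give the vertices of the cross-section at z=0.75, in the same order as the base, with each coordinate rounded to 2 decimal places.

t = z/height = 0.75/18 = 0.0416667
s = 1 + (scale-1)·z/height = 1 + (0.87-1)·0.75/18 = 0.994583
θ = twist·z/height = -199°·0.75/18 = -8.2917° = -0.144717 rad
cos θ = 0.989547, sin θ = -0.144212 (intermediates below are computed at full precision and shown rounded to 5 d.p.)
v1: (-4.5,3.5) → rotate → (-3.94822,4.11237) → ×s → (-3.92683,4.09009) → (-3.93,4.09)
v2: (-4,2) → rotate → (-3.66976,2.55594) → ×s → (-3.64988,2.54210) → (-3.65,2.54)
v3: (-1,-1.5) → rotate → (-1.20587,-1.34011) → ×s → (-1.19933,-1.33285) → (-1.20,-1.33)
v4: (3.5,-3) → rotate → (3.03078,-3.47338) → ×s → (3.01436,-3.45457) → (3.01,-3.45)
v5: (4.5,-3) → rotate → (4.02032,-3.61760) → ×s → (3.99855,-3.59800) → (4.00,-3.60)
v6: (4.5,2) → rotate → (4.74139,1.33014) → ×s → (4.71570,1.32293) → (4.72,1.32)
v7: (2.5,3) → rotate → (2.90650,2.60811) → ×s → (2.89076,2.59398) → (2.89,2.59)
v8: (-1.5,4.5) → rotate → (-0.83536,4.66928) → ×s → (-0.83084,4.64399) → (-0.83,4.64)

Cross-section at z=0.75: (-3.93,4.09) (-3.65,2.54) (-1.20,-1.33) (3.01,-3.45) (4.00,-3.60) (4.72,1.32) (2.89,2.59) (-0.83,4.64)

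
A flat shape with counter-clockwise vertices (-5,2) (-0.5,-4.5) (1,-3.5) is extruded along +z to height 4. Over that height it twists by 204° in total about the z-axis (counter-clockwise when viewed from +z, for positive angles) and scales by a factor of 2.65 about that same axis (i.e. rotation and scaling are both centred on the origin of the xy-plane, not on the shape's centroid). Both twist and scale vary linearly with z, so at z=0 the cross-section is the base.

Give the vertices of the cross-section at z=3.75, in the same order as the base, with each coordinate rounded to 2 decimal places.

Cross-section at z=3.75: (13.48,-2.51) (-0.99,11.49) (-4.24,8.25)

t = z/height = 3.75/4 = 0.9375
s = 1 + (scale-1)·z/height = 1 + (2.65-1)·3.75/4 = 2.546875
θ = twist·z/height = 204°·3.75/4 = 191.2500° = 3.337942 rad
cos θ = -0.980785, sin θ = -0.195090 (intermediates below are computed at full precision and shown rounded to 5 d.p.)
v1: (-5,2) → rotate → (5.29411,-0.98612) → ×s → (13.48343,-2.51152) → (13.48,-2.51)
v2: (-0.5,-4.5) → rotate → (-0.38751,4.51108) → ×s → (-0.98695,11.48915) → (-0.99,11.49)
v3: (1,-3.5) → rotate → (-1.66360,3.23766) → ×s → (-4.23698,8.24591) → (-4.24,8.25)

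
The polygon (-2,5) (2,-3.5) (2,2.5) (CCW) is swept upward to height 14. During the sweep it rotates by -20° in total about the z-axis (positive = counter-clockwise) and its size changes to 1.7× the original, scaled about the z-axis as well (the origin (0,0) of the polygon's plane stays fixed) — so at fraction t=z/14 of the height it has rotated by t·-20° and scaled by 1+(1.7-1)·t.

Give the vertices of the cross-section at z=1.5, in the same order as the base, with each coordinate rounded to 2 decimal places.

Cross-section at z=1.5: (-1.95,5.45) (2.01,-3.84) (2.25,2.61)

t = z/height = 1.5/14 = 0.107143
s = 1 + (scale-1)·z/height = 1 + (1.7-1)·1.5/14 = 1.075000
θ = twist·z/height = -20°·1.5/14 = -2.1429° = -0.037400 rad
cos θ = 0.999301, sin θ = -0.037391 (intermediates below are computed at full precision and shown rounded to 5 d.p.)
v1: (-2,5) → rotate → (-1.81165,5.07129) → ×s → (-1.94752,5.45163) → (-1.95,5.45)
v2: (2,-3.5) → rotate → (1.86773,-3.57233) → ×s → (2.00781,-3.84026) → (2.01,-3.84)
v3: (2,2.5) → rotate → (2.09208,2.42347) → ×s → (2.24899,2.60523) → (2.25,2.61)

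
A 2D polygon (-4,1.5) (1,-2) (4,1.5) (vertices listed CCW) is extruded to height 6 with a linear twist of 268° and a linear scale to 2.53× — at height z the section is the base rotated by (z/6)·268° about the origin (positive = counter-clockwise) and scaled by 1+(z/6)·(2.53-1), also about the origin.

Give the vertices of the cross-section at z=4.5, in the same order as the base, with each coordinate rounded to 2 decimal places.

t = z/height = 4.5/6 = 0.75
s = 1 + (scale-1)·z/height = 1 + (2.53-1)·4.5/6 = 2.147500
θ = twist·z/height = 268°·4.5/6 = 201.0000° = 3.508112 rad
cos θ = -0.933580, sin θ = -0.358368 (intermediates below are computed at full precision and shown rounded to 5 d.p.)
v1: (-4,1.5) → rotate → (4.27187,0.03310) → ×s → (9.17385,0.07108) → (9.17,0.07)
v2: (1,-2) → rotate → (-1.65032,1.50879) → ×s → (-3.54405,3.24013) → (-3.54,3.24)
v3: (4,1.5) → rotate → (-3.19677,-2.83384) → ×s → (-6.86506,-6.08568) → (-6.87,-6.09)

Cross-section at z=4.5: (9.17,0.07) (-3.54,3.24) (-6.87,-6.09)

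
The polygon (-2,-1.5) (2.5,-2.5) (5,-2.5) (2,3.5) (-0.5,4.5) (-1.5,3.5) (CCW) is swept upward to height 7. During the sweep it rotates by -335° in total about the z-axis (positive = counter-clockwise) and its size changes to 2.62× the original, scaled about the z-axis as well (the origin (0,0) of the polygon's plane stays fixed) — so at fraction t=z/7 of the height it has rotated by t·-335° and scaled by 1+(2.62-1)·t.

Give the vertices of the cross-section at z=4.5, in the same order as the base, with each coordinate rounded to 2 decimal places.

Cross-section at z=4.5: (5.10,0.13) (-1.21,7.12) (-5.37,10.07) (-7.46,-3.46) (-4.48,-8.08) (-1.64,-7.60)

t = z/height = 4.5/7 = 0.642857
s = 1 + (scale-1)·z/height = 1 + (2.62-1)·4.5/7 = 2.041429
θ = twist·z/height = -335°·4.5/7 = -215.3571° = -3.758691 rad
cos θ = -0.815561, sin θ = 0.578671 (intermediates below are computed at full precision and shown rounded to 5 d.p.)
v1: (-2,-1.5) → rotate → (2.49913,0.06600) → ×s → (5.10179,0.13473) → (5.10,0.13)
v2: (2.5,-2.5) → rotate → (-0.59222,3.48558) → ×s → (-1.20898,7.11556) → (-1.21,7.12)
v3: (5,-2.5) → rotate → (-2.63113,4.93226) → ×s → (-5.37126,10.06885) → (-5.37,10.07)
v4: (2,3.5) → rotate → (-3.65647,-1.69712) → ×s → (-7.46442,-3.46455) → (-7.46,-3.46)
v5: (-0.5,4.5) → rotate → (-2.19624,-3.95936) → ×s → (-4.48347,-8.08275) → (-4.48,-8.08)
v6: (-1.5,3.5) → rotate → (-0.80201,-3.72247) → ×s → (-1.63724,-7.59916) → (-1.64,-7.60)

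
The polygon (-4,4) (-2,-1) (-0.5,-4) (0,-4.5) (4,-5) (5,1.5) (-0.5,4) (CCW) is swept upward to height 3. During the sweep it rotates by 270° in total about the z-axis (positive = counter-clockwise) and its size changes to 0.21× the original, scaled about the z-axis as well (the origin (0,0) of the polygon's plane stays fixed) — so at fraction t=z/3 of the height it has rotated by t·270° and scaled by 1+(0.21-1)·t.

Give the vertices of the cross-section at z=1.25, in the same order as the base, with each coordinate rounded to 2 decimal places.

Cross-section at z=1.25: (-1.45,-3.51) (1.13,-0.98) (2.61,0.72) (2.79,1.16) (2.07,3.76) (-2.21,2.71) (-2.35,-1.34)

t = z/height = 1.25/3 = 0.416667
s = 1 + (scale-1)·z/height = 1 + (0.21-1)·1.25/3 = 0.670833
θ = twist·z/height = 270°·1.25/3 = 112.5000° = 1.963495 rad
cos θ = -0.382683, sin θ = 0.923880 (intermediates below are computed at full precision and shown rounded to 5 d.p.)
v1: (-4,4) → rotate → (-2.16478,-5.22625) → ×s → (-1.45221,-3.50594) → (-1.45,-3.51)
v2: (-2,-1) → rotate → (1.68925,-1.46508) → ×s → (1.13320,-0.98282) → (1.13,-0.98)
v3: (-0.5,-4) → rotate → (3.88686,1.06879) → ×s → (2.60744,0.71698) → (2.61,0.72)
v4: (0,-4.5) → rotate → (4.15746,1.72208) → ×s → (2.78896,1.15523) → (2.79,1.16)
v5: (4,-5) → rotate → (3.08866,5.60894) → ×s → (2.07198,3.76266) → (2.07,3.76)
v6: (5,1.5) → rotate → (-3.29924,4.04537) → ×s → (-2.21324,2.71377) → (-2.21,2.71)
v7: (-0.5,4) → rotate → (-3.50418,-1.99267) → ×s → (-2.35072,-1.33675) → (-2.35,-1.34)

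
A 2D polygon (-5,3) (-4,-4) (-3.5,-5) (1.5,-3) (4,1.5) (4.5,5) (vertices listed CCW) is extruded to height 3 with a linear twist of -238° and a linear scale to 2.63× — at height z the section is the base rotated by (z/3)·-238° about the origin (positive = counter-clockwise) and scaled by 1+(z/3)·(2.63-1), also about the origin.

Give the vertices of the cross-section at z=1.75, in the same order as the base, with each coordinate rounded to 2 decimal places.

Cross-section at z=1.75: (11.20,2.01) (0.74,11.01) (-1.28,11.84) (-6.06,2.48) (-3.95,-7.34) (-0.19,-13.12)

t = z/height = 1.75/3 = 0.583333
s = 1 + (scale-1)·z/height = 1 + (2.63-1)·1.75/3 = 1.950833
θ = twist·z/height = -238°·1.75/3 = -138.8333° = -2.423099 rad
cos θ = -0.752798, sin θ = -0.658252 (intermediates below are computed at full precision and shown rounded to 5 d.p.)
v1: (-5,3) → rotate → (5.73874,1.03286) → ×s → (11.19533,2.01495) → (11.20,2.01)
v2: (-4,-4) → rotate → (0.37819,5.64420) → ×s → (0.73778,11.01089) → (0.74,11.01)
v3: (-3.5,-5) → rotate → (-0.65647,6.06787) → ×s → (-1.28065,11.83740) → (-1.28,11.84)
v4: (1.5,-3) → rotate → (-3.10395,1.27102) → ×s → (-6.05529,2.47954) → (-6.06,2.48)
v5: (4,1.5) → rotate → (-2.02381,-3.76220) → ×s → (-3.94812,-7.33943) → (-3.95,-7.34)
v6: (4.5,5) → rotate → (-0.09633,-6.72612) → ×s → (-0.18793,-13.12154) → (-0.19,-13.12)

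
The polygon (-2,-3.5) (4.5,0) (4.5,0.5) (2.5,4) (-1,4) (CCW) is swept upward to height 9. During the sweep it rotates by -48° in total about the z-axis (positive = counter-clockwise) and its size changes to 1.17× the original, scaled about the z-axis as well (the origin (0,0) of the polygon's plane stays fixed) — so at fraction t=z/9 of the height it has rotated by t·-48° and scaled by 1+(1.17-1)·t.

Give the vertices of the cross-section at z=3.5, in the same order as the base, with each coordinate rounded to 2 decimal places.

Cross-section at z=3.5: (-3.21,-2.85) (4.55,-1.54) (4.72,-1.03) (3.89,3.19) (0.35,4.38)

t = z/height = 3.5/9 = 0.388889
s = 1 + (scale-1)·z/height = 1 + (1.17-1)·3.5/9 = 1.066111
θ = twist·z/height = -48°·3.5/9 = -18.6667° = -0.325795 rad
cos θ = 0.947397, sin θ = -0.320062 (intermediates below are computed at full precision and shown rounded to 5 d.p.)
v1: (-2,-3.5) → rotate → (-3.01501,-2.67576) → ×s → (-3.21434,-2.85266) → (-3.21,-2.85)
v2: (4.5,0) → rotate → (4.26328,-1.44028) → ×s → (4.54514,-1.53550) → (4.55,-1.54)
v3: (4.5,0.5) → rotate → (4.42332,-0.96658) → ×s → (4.71575,-1.03048) → (4.72,-1.03)
v4: (2.5,4) → rotate → (3.64874,2.98943) → ×s → (3.88996,3.18707) → (3.89,3.19)
v5: (-1,4) → rotate → (0.33285,4.10965) → ×s → (0.35486,4.38134) → (0.35,4.38)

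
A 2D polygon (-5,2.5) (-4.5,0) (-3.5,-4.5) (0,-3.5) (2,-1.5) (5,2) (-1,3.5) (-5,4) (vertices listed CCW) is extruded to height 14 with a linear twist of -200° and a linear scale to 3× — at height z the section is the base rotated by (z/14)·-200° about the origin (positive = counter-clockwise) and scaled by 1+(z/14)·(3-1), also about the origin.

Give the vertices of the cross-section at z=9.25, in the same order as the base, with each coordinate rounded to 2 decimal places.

Cross-section at z=9.25: (12.09,4.71) (7.01,7.75) (-2.29,13.03) (-6.02,5.45) (-5.70,-1.11) (-4.35,-11.72) (7.58,-3.73) (14.67,2.38)

t = z/height = 9.25/14 = 0.660714
s = 1 + (scale-1)·z/height = 1 + (3-1)·9.25/14 = 2.321429
θ = twist·z/height = -200°·9.25/14 = -132.1429° = -2.306328 rad
cos θ = -0.670981, sin θ = -0.741474 (intermediates below are computed at full precision and shown rounded to 5 d.p.)
v1: (-5,2.5) → rotate → (5.20859,2.02992) → ×s → (12.09138,4.71231) → (12.09,4.71)
v2: (-4.5,0) → rotate → (3.01942,3.33663) → ×s → (7.00936,7.74576) → (7.01,7.75)
v3: (-3.5,-4.5) → rotate → (-0.98820,5.61458) → ×s → (-2.29403,13.03384) → (-2.29,13.03)
v4: (0,-3.5) → rotate → (-2.59516,2.34843) → ×s → (-6.02448,5.45172) → (-6.02,5.45)
v5: (2,-1.5) → rotate → (-2.45417,-0.47648) → ×s → (-5.69719,-1.10611) → (-5.70,-1.11)
v6: (5,2) → rotate → (-1.87196,-5.04933) → ×s → (-4.34562,-11.72167) → (-4.35,-11.72)
v7: (-1,3.5) → rotate → (3.26614,-1.60696) → ×s → (7.58211,-3.73044) → (7.58,-3.73)
v8: (-5,4) → rotate → (6.32080,1.02345) → ×s → (14.67329,2.37585) → (14.67,2.38)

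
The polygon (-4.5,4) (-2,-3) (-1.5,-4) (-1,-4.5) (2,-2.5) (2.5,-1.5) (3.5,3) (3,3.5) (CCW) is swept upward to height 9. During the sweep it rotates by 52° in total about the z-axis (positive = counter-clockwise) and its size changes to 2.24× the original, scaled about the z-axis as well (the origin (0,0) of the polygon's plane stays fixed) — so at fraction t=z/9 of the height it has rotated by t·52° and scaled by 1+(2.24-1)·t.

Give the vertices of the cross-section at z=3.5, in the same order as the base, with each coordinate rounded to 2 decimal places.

Cross-section at z=3.5: (-8.31,3.26) (-1.24,-5.20) (-0.04,-6.33) (0.91,-6.77) (4.06,-2.45) (4.25,-0.81) (3.33,5.97) (2.38,6.41)

t = z/height = 3.5/9 = 0.388889
s = 1 + (scale-1)·z/height = 1 + (2.24-1)·3.5/9 = 1.482222
θ = twist·z/height = 52°·3.5/9 = 20.2222° = 0.352944 rad
cos θ = 0.938359, sin θ = 0.345662 (intermediates below are computed at full precision and shown rounded to 5 d.p.)
v1: (-4.5,4) → rotate → (-5.60526,2.19796) → ×s → (-8.30825,3.25786) → (-8.31,3.26)
v2: (-2,-3) → rotate → (-0.83973,-3.50640) → ×s → (-1.24467,-5.19727) → (-1.24,-5.20)
v3: (-1.5,-4) → rotate → (-0.02489,-4.27193) → ×s → (-0.03689,-6.33195) → (-0.04,-6.33)
v4: (-1,-4.5) → rotate → (0.61712,-4.56828) → ×s → (0.91471,-6.77120) → (0.91,-6.77)
v5: (2,-2.5) → rotate → (2.74087,-1.65457) → ×s → (4.06258,-2.45245) → (4.06,-2.45)
v6: (2.5,-1.5) → rotate → (2.86439,-0.54338) → ×s → (4.24566,-0.80541) → (4.25,-0.81)
v7: (3.5,3) → rotate → (2.24727,4.02489) → ×s → (3.33095,5.96579) → (3.33,5.97)
v8: (3,3.5) → rotate → (1.60526,4.32124) → ×s → (2.37935,6.40504) → (2.38,6.41)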